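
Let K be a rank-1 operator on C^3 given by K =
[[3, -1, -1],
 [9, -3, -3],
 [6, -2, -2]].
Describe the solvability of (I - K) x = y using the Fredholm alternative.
(I - K) is invertible (det(I - K) = 3 ≠ 0), so for every y in C^3 the equation (I - K) x = y has a unique solution.

K has rank 1, so it is an outer product K = u v^T: every row of K is a multiple of one row vector. Reading off the entries, u = (1, 3, 2) and v = (3, -1, -1) (row i of K equals u_i·v^T). A rank-one matrix u v^T satisfies K u = u (v·u) and kills the (2)-dimensional subspace v^⊥, so its characteristic polynomial is lambda^2 (lambda - v·u) with v·u = tr K = -2. Hence the eigenvalues of I - K are 1 (multiplicity 2) and 1 - (-2) = 3, so det(I - K) = 3. (Direct check: I - K =
[[-2, 1, 1],
 [-9, 4, 3],
 [-6, 2, 3]]
has determinant 3.) The finite-dimensional Fredholm alternative says: either (I - K) is invertible, or ker(I - K) ≠ {0} and then range(I - K) = ker((I - K)^*)^⊥, with dim ker(I - K) = dim ker((I - K)^*). Since det(I - K) ≠ 0, 1 is not an eigenvalue of K and ker(I - K) = {0}, so we are in the first case: for every y there is a unique x = (I - K)^(-1) y. Explicitly, by the Sherman–Morrison formula, (I - u v^T)^(-1) = I + u v^T/(1 - v·u), i.e. (I - K)^(-1) = I + K/(3).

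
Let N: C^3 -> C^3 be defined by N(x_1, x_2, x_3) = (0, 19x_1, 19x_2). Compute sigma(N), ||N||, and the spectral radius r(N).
sigma(N) = {0}; ||N|| = 19; r(N) = 0. (N is nilpotent with N^3 = 0.)

On C^3, N is a strictly lower-triangular matrix with 19 on the subdiagonal and zeros elsewhere, so its characteristic polynomial is lambda^3 and every eigenvalue is 0: sigma(N) = {0}. For the operator norm, N e_i = 19e_{i+1} for i = 1, ..., 2 and N e_3 = 0, so the singular values of N are 19 (with multiplicity 2) and 0; hence ||N|| = 19. The spectral radius r(N) = max|lambda| = 0. Note ||N|| > r(N) — characteristic of non-normal nilpotent operators. Indeed N^3 = 0.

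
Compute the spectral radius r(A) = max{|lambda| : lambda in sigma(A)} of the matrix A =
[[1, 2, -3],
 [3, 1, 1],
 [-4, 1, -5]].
r(A) ≈ 7.064

The eigenvalues of A are the roots of its characteristic polynomial. With M = A (coefficients from the trace, the sum of principal 2x2 minors, and det A):
  p(λ) = det(λ I - M) = λ^3 + 3λ^2 - 28λ + 5.
No integer candidate from the rational root theorem (±divisors of 5) is a root, so the roots are irrational. The cubic discriminant is Δ = 86089 > 0, so there are three distinct real roots. p(-8) = -91 and p(-7) = 5 have opposite signs, so a root lies in (-8, -7); Newton's method refines it to λ ≈ -7.064. p(0) = 5 and p(1) = -19 have opposite signs, so a root lies in (0, 1); Newton's method refines it to λ ≈ 0.1824. p(3) = -25 and p(4) = 5 have opposite signs, so a root lies in (3, 4); Newton's method refines it to λ ≈ 3.8816. Check (Vieta): the three roots sum to -3, matching tr M = -3.
Thus the eigenvalues (to 4 decimals) are -7.064 (modulus 7.064); 0.1824 (modulus 0.1824); 3.8816 (modulus 3.8816). The spectral radius is the largest modulus: r(A) ≈ 7.064. (Cross-check: r(A) ≤ ||A||_2 ≈ 7.2213; equality holds whenever A is normal, though it can also hold for some non-normal A.)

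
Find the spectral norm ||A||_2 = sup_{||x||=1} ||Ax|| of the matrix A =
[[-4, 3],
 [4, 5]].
||A||_2 = sqrt((66 + sqrt(260))/2) ≈ 6.408 (= sqrt(largest eigenvalue of A^T A))

||A||_2 = sigma_max(A) = sqrt(lambda_max(A^T A)). Form the symmetric matrix M = A^T A =
[[32, 8],
 [8, 34]].
Its characteristic polynomial (trace, determinant of M give the coefficients) is
  p(λ) = det(λ I - M) = λ^2 - 66λ + 1024.
For λ^2 - 66λ + 1024 the discriminant is 260. It is nonnegative but not a perfect square, so the roots are real and irrational: λ = (66 ± sqrt(260))/2 ≈ 41.0623, 24.9377.
So the eigenvalues of A^T A are ≈ 24.9377, 41.0623 (all ≥ 0, as they must be for A^T A). The largest is λ_max = (66 + sqrt(260))/2 ≈ 41.0623, hence ||A||_2 = sqrt(λ_max) = sqrt((66 + sqrt(260))/2) ≈ 6.408.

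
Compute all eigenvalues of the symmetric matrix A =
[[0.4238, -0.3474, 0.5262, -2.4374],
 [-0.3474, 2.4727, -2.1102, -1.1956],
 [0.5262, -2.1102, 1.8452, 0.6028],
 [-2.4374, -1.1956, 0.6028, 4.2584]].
sigma(A) ≈ {-1, 0, 4, 6}

A is real symmetric, so its spectrum consists of real eigenvalues. Expanding the characteristic polynomial of the displayed matrix gives
  det(λ I - A) = p(λ) = λ^4 + (-9)λ^3 + (14)λ^2 + (24)λ + (0).
Solving p(λ) = 0 yields eigenvalues ≈ -1, 0, 4, 6. (A is shown rounded to 4 decimals, so these recover the underlying integer eigenvalues to within that precision.)
Verification: the trace of A = 9 equals the sum of eigenvalues 9, and det(A) ≈ 0.0008 matches the eigenvalue product 0.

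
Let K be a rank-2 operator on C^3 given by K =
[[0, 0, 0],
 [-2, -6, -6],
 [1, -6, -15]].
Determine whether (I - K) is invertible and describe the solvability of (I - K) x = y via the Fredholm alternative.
(I - K) is invertible (det(I - K) = 76 ≠ 0), so for every y in C^3 the equation (I - K) x = y has a unique solution.

K has rank 2 and factors as K = U V^T = u1 v1^T + u2 v2^T with u1 = (0, 0, 3), v1 = (1, 0, -3), u2 = (0, 2, 2), v2 = (-1, -3, -3) (multiplying out reproduces the displayed K). The nonzero eigenvalues of U V^T coincide with those of the 2 x 2 matrix G = V^T U = [[v1·u1, v1·u2], [v2·u1, v2·u2]] = [[-9, -6], [-9, -12]], and by the Sylvester determinant identity det(I_3 - U V^T) = det(I_2 - V^T U) = det([[10, 6], [9, 13]]) = (10)(13) - (6)(9) = 76. (Direct check: I - K =
[[1, 0, 0],
 [2, 7, 6],
 [-1, 6, 16]]
has determinant 76.) The finite-dimensional Fredholm alternative says: either (I - K) is invertible, or ker(I - K) ≠ {0} and then range(I - K) = ker((I - K)^*)^⊥, with dim ker(I - K) = dim ker((I - K)^*). Since det(I - K) ≠ 0, 1 is not an eigenvalue of K and ker(I - K) = {0}, so we are in the first case: for every y there is a unique x = (I - K)^(-1) y. (Explicitly, by the Woodbury identity, (I - U V^T)^(-1) = I + U (I_2 - G)^(-1) V^T.)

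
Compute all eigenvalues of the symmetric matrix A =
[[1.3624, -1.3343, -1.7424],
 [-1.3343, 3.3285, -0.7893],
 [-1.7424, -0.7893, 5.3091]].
sigma(A) ≈ {0, 4, 6}

A is real symmetric, so its spectrum consists of real eigenvalues. Expanding the characteristic polynomial of the displayed matrix gives
  det(λ I - A) = p(λ) = λ^3 + (-10)λ^2 + (24)λ + (0).
Solving p(λ) = 0 yields eigenvalues ≈ 0, 4, 6. (A is shown rounded to 4 decimals, so these recover the underlying integer eigenvalues to within that precision.)
Verification: the trace of A = 10 equals the sum of eigenvalues 10, and det(A) ≈ -0.0007 matches the eigenvalue product 0.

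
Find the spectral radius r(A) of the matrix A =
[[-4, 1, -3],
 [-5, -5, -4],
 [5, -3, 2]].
r(A) ≈ 6.4585

The eigenvalues of A are the roots of its characteristic polynomial. With M = A (coefficients from the trace, the sum of principal 2x2 minors, and det A):
  p(λ) = det(λ I - M) = λ^3 + 7λ^2 + 10λ + 42.
No integer candidate from the rational root theorem (±divisors of 42) is a root, so the roots are irrational. The cubic discriminant is Δ = -51432 < 0, so there is one real root and a complex-conjugate pair. p(-7) = -28 and p(-6) = 18 have opposite signs, so a root lies in (-7, -6); Newton's method refines it to λ ≈ -6.4585. Dividing out (λ - (-6.4585)) leaves approximately λ^2 + 0.5415λ + 6.503. For λ^2 + 0.5415λ + 6.503 the discriminant is -25.7189. It is negative, so the remaining roots are the complex-conjugate pair λ ≈ -0.2707 ± 2.5357i. Their product equals the constant term, so |λ|^2 ≈ 6.503 and |λ| ≈ 2.5501.
Thus the eigenvalues (to 4 decimals) are -6.4585 (modulus 6.4585); -0.2707 ± 2.5357i (modulus 2.5501). The spectral radius is the largest modulus: r(A) ≈ 6.4585. (Cross-check: r(A) ≤ ||A||_2 ≈ 9.7684; equality holds whenever A is normal, though it can also hold for some non-normal A.)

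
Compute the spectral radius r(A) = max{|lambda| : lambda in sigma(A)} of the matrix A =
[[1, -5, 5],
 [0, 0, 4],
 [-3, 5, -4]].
r(A) ≈ 3.4685

The eigenvalues of A are the roots of its characteristic polynomial. With M = A (coefficients from the trace, the sum of principal 2x2 minors, and det A):
  p(λ) = det(λ I - M) = λ^3 + 3λ^2 - 9λ - 40.
No integer candidate from the rational root theorem (±divisors of 40) is a root, so the roots are irrational. The cubic discriminant is Δ = -15795 < 0, so there is one real root and a complex-conjugate pair. p(3) = -13 and p(4) = 36 have opposite signs, so a root lies in (3, 4); Newton's method refines it to λ ≈ 3.325. Dividing out (λ - (3.325)) leaves approximately λ^2 + 6.325λ + 12.0302. For λ^2 + 6.325λ + 12.0302 the discriminant is -8.1158. It is negative, so the remaining roots are the complex-conjugate pair λ ≈ -3.1625 ± 1.4244i. Their product equals the constant term, so |λ|^2 ≈ 12.0302 and |λ| ≈ 3.4685.
Thus the eigenvalues (to 4 decimals) are 3.325 (modulus 3.325); -3.1625 ± 1.4244i (modulus 3.4685). The spectral radius is the largest modulus: r(A) ≈ 3.4685. (Cross-check: r(A) ≤ ||A||_2 ≈ 10.2829; equality holds whenever A is normal, though it can also hold for some non-normal A.)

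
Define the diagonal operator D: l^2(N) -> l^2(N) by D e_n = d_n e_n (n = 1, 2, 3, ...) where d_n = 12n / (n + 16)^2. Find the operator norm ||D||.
||D|| = 3/16 (attained at n = 16)

For D diagonal, ||D|| = sup_n |d_n|. Treat f(x) = 12x / (x + 16)^2 for real x > 0. By the quotient rule, f'(x) = 12(16 - x)/(x + 16)^3, which is positive for x < 16 and negative for x > 16. So f has a unique maximum at x = 16, and since 16 is a positive integer, the supremum over n ≥ 1 is attained at n = 16: d_16 = 12·16/(16 + 16)^2 = 12·16/1024 = 3/16. Hence ||D|| = 3/16.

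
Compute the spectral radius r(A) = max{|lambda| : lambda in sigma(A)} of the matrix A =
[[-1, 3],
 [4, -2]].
r(A) = 5

The eigenvalues of A are the roots of its characteristic polynomial. With M = A (coefficients from the trace and determinant):
  p(λ) = det(λ I - M) = λ^2 + 3λ - 10.
For λ^2 + 3λ - 10 the discriminant is 49. It is a perfect square (7^2), so the roots are rational: λ = (-3 ± 7)/2 = 2, -5.
Thus the eigenvalues (to 4 decimals) are 2 (modulus 2); -5 (modulus 5). The spectral radius is the largest modulus: r(A) = 5. (Cross-check: r(A) ≤ ||A||_2 ≈ 5.1167; equality holds whenever A is normal, though it can also hold for some non-normal A.)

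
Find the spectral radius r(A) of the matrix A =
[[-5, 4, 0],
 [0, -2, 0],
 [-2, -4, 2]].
r(A) = 5

The eigenvalues of A are the roots of its characteristic polynomial. With M = A (coefficients from the trace, the sum of principal 2x2 minors, and det A):
  p(λ) = det(λ I - M) = λ^3 + 5λ^2 - 4λ - 20.
By the rational root theorem any rational root is an integer divisor of 20. Testing λ = -5: p(-5) = -125 + 125 + 20 - 20 = 0, so λ = -5 is a root. Dividing out (λ + 5) leaves p(λ) = (λ + 5)(λ^2 - 4). For λ^2 - 4 the discriminant is 16. It is a perfect square (4^2), so the roots are rational: λ = (0 ± 4)/2 = 2, -2.
Thus the eigenvalues (to 4 decimals) are 2 (modulus 2); -2 (modulus 2); -5 (modulus 5). The spectral radius is the largest modulus: r(A) = 5. (Cross-check: r(A) ≤ ||A||_2 ≈ 6.7388; equality holds whenever A is normal, though it can also hold for some non-normal A.)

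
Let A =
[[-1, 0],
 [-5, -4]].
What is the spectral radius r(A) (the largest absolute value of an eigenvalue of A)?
r(A) = 4

The eigenvalues of A are the roots of its characteristic polynomial. With M = A (coefficients from the trace and determinant):
  p(λ) = det(λ I - M) = λ^2 + 5λ + 4.
For λ^2 + 5λ + 4 the discriminant is 9. It is a perfect square (3^2), so the roots are rational: λ = (-5 ± 3)/2 = -1, -4.
Thus the eigenvalues (to 4 decimals) are -1 (modulus 1); -4 (modulus 4). The spectral radius is the largest modulus: r(A) = 4. (Cross-check: r(A) ≤ ||A||_2 ≈ 6.451; equality holds whenever A is normal, though it can also hold for some non-normal A.)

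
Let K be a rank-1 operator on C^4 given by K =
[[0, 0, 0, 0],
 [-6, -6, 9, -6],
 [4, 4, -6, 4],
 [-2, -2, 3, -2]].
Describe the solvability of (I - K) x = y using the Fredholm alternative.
(I - K) is invertible (det(I - K) = 15 ≠ 0), so for every y in C^4 the equation (I - K) x = y has a unique solution.

K has rank 1, so it is an outer product K = u v^T: every row of K is a multiple of one row vector. Reading off the entries, u = (0, -3, 2, -1) and v = (2, 2, -3, 2) (row i of K equals u_i·v^T). A rank-one matrix u v^T satisfies K u = u (v·u) and kills the (3)-dimensional subspace v^⊥, so its characteristic polynomial is lambda^3 (lambda - v·u) with v·u = tr K = -14. Hence the eigenvalues of I - K are 1 (multiplicity 3) and 1 - (-14) = 15, so det(I - K) = 15. (Direct check: I - K =
[[1, 0, 0, 0],
 [6, 7, -9, 6],
 [-4, -4, 7, -4],
 [2, 2, -3, 3]]
has determinant 15.) The finite-dimensional Fredholm alternative says: either (I - K) is invertible, or ker(I - K) ≠ {0} and then range(I - K) = ker((I - K)^*)^⊥, with dim ker(I - K) = dim ker((I - K)^*). Since det(I - K) ≠ 0, 1 is not an eigenvalue of K and ker(I - K) = {0}, so we are in the first case: for every y there is a unique x = (I - K)^(-1) y. Explicitly, by the Sherman–Morrison formula, (I - u v^T)^(-1) = I + u v^T/(1 - v·u), i.e. (I - K)^(-1) = I + K/(15).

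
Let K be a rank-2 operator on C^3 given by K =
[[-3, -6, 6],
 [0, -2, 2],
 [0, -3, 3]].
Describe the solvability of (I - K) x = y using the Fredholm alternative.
(I - K) is singular (det(I - K) = 0, i.e. 1 ∈ sigma(K)). (I - K) x = y is solvable iff y ⊥ ker((I - K)^*) = span{(0, 1, -1)}, i.e. iff y_2 - y_3 = 0. When solvable, x is determined up to adding multiples of (-3, -4, -6) (ker(I - K) = span{(-3, -4, -6)}, dimension 1).

K has rank 2 and factors as K = U V^T = u1 v1^T + u2 v2^T with u1 = (-1, 0, 0), v1 = (3, 3, -3), u2 = (3, 2, 3), v2 = (0, -1, 1) (multiplying out reproduces the displayed K). The nonzero eigenvalues of U V^T coincide with those of the 2 x 2 matrix G = V^T U = [[v1·u1, v1·u2], [v2·u1, v2·u2]] = [[-3, 6], [0, 1]], and by the Sylvester determinant identity det(I_3 - U V^T) = det(I_2 - V^T U) = det([[4, -6], [0, 0]]) = (4)(0) - (-6)(0) = 0. (Direct check: I - K =
[[4, 6, -6],
 [0, 3, -2],
 [0, 3, -2]]
has determinant 0.) So 1 is an eigenvalue of K and (I - K) is not invertible. The finite-dimensional Fredholm alternative says: either (I - K) is invertible, or ker(I - K) ≠ {0} and then range(I - K) = ker((I - K)^*)^⊥, with dim ker(I - K) = dim ker((I - K)^*). We are in the second case, so we compute both kernels via the 2 x 2 reduction. If (I - U V^T) x = 0 then x = U (V^T x) lies in the column space of U; writing x = U b gives U (I_2 - G) b = 0, and since u1, u2 are independent, (I_2 - G) b = 0. With I_2 - G = [[4, -6], [0, 0]] (singular, as its determinant is 0) a null vector is b = (-3, -2), so ker(I - K) = span{-3·u1 + (-2)·u2} = span{(-3, -4, -6)}. For the adjoint, (I - K)^* = I - K^T = I - V U^T, and the same argument gives ker((I - K)^*) = {V a : (I_2 - G)^T a = 0}; (I_2 - G)^T = [[4, 0], [-6, 0]] has null vector a = (0, -1), so ker((I - K)^*) = span{0·v1 + (-1)·v2} = span{(0, 1, -1)}. (Both kernels are 1-dimensional, matching rank(I - K) = 2.) Therefore (I - K) x = y is solvable iff <y, (0, 1, -1)> = 0, i.e. iff y_2 - y_3 = 0; when solvable the solution set is the line x_p + c·(-3, -4, -6), c ∈ C.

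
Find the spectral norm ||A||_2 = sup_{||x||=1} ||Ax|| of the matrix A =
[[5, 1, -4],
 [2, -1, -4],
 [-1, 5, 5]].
||A||_2 ≈ 9.3455 (= sqrt(largest eigenvalue of A^T A))

||A||_2 = sigma_max(A) = sqrt(lambda_max(A^T A)). Form the symmetric matrix M = A^T A =
[[30, -2, -33],
 [-2, 27, 25],
 [-33, 25, 57]].
Its characteristic polynomial (trace, sum of principal 2x2 minors, determinant of M give the coefficients) is
  p(λ) = det(λ I - M) = λ^3 - 114λ^2 + 2341λ - 1089.
No integer candidate from the rational root theorem (±divisors of 1089) is a root, so the roots are irrational. The cubic discriminant is Δ = 18650019209 > 0, so there are three distinct real roots. p(0) = -1089 and p(1) = 1139 have opposite signs, so a root lies in (0, 1); Newton's method refines it to λ ≈ 0.4762. p(26) = 289 and p(27) = -1305 have opposite signs, so a root lies in (26, 27); Newton's method refines it to λ ≈ 26.1846. p(87) = -1785 and p(88) = 3575 have opposite signs, so a root lies in (87, 88); Newton's method refines it to λ ≈ 87.3392. Check (Vieta): the three roots sum to 114, matching tr M = 114.
So the eigenvalues of A^T A are ≈ 0.4762, 26.1846, 87.3392 (all ≥ 0, as they must be for A^T A). The largest is λ_max ≈ 87.3392, hence ||A||_2 = sqrt(λ_max) ≈ 9.3455.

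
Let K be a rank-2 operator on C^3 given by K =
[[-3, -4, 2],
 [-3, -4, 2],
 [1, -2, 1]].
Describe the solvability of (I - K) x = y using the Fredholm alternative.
(I - K) is invertible (det(I - K) = 2 ≠ 0), so for every y in C^3 the equation (I - K) x = y has a unique solution.

K has rank 2 and factors as K = U V^T = u1 v1^T + u2 v2^T with u1 = (2, 2, 1), v1 = (-2, -2, 1), u2 = (1, 1, 3), v2 = (1, 0, 0) (multiplying out reproduces the displayed K). The nonzero eigenvalues of U V^T coincide with those of the 2 x 2 matrix G = V^T U = [[v1·u1, v1·u2], [v2·u1, v2·u2]] = [[-7, -1], [2, 1]], and by the Sylvester determinant identity det(I_3 - U V^T) = det(I_2 - V^T U) = det([[8, 1], [-2, 0]]) = (8)(0) - (1)(-2) = 2. (Direct check: I - K =
[[4, 4, -2],
 [3, 5, -2],
 [-1, 2, 0]]
has determinant 2.) The finite-dimensional Fredholm alternative says: either (I - K) is invertible, or ker(I - K) ≠ {0} and then range(I - K) = ker((I - K)^*)^⊥, with dim ker(I - K) = dim ker((I - K)^*). Since det(I - K) ≠ 0, 1 is not an eigenvalue of K and ker(I - K) = {0}, so we are in the first case: for every y there is a unique x = (I - K)^(-1) y. (Explicitly, by the Woodbury identity, (I - U V^T)^(-1) = I + U (I_2 - G)^(-1) V^T.)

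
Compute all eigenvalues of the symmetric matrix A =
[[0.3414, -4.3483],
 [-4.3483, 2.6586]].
sigma(A) ≈ {-3, 6}

A is real symmetric, so its spectrum consists of real eigenvalues. Expanding the characteristic polynomial of the displayed matrix gives
  det(λ I - A) = p(λ) = λ^2 + (-3)λ + (-18).
Solving p(λ) = 0 yields eigenvalues ≈ -3, 6. (A is shown rounded to 4 decimals, so these recover the underlying integer eigenvalues to within that precision.)
Verification: the trace of A = 3 equals the sum of eigenvalues 3, and det(A) ≈ -18.0001 matches the eigenvalue product -18.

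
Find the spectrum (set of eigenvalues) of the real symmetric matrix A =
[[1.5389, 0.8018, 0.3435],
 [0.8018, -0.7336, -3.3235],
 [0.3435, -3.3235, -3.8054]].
sigma(A) ≈ {-6, 1, 2}

A is real symmetric, so its spectrum consists of real eigenvalues. Expanding the characteristic polynomial of the displayed matrix gives
  det(λ I - A) = p(λ) = λ^3 + (3)λ^2 + (-16)λ + (12).
Solving p(λ) = 0 yields eigenvalues ≈ -6, 1, 2. (A is shown rounded to 4 decimals, so these recover the underlying integer eigenvalues to within that precision.)
Verification: the trace of A = -3 equals the sum of eigenvalues -3, and det(A) ≈ -11.9998 matches the eigenvalue product -12.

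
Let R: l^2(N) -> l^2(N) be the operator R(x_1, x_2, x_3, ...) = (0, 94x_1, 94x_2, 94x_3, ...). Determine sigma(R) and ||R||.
sigma(R) = closed disk {z in C : |z| ≤ 94}; ||R|| = 94

Note R = 94·U where U is the unit right shift (U x)_k = x_{k-1} (with x_0 := 0); so ||R|| = 94||U|| and sigma(R) = 94·sigma(U). ||R x||^2 = sum_{k≥1} |94x_k|^2 = 8836||x||^2, so ||R|| = 94 and sigma(R) ⊂ {|z| ≤ 94}. For any |lambda| < 94, the equation (R - lambda I) x = 0 forces x_1 = 0, then 94x_k = lambda x_{k+1} ⇒ x = 0, so R has no eigenvalues. But (R - lambda I) is not surjective for |lambda| < 94: solving (R - lambda I) x = e_1 would require x_n proportional to (lambda/94)^(-n), which is not in l^2. So every |lambda| < 94 lies in the residual spectrum. The boundary |lambda| = 94 is in the approximate point spectrum (the spectrum is closed). Hence sigma(R) is the closed disk of radius 94.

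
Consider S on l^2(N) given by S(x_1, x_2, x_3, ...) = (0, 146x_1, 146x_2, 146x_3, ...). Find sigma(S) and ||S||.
sigma(S) = closed disk {z in C : |z| ≤ 146}; ||S|| = 146

Note S = 146·U where U is the unit right shift (U x)_k = x_{k-1} (with x_0 := 0); so ||S|| = 146||U|| and sigma(S) = 146·sigma(U). ||S x||^2 = sum_{k≥1} |146x_k|^2 = 21316||x||^2, so ||S|| = 146 and sigma(S) ⊂ {|z| ≤ 146}. For any |lambda| < 146, the equation (S - lambda I) x = 0 forces x_1 = 0, then 146x_k = lambda x_{k+1} ⇒ x = 0, so S has no eigenvalues. But (S - lambda I) is not surjective for |lambda| < 146: solving (S - lambda I) x = e_1 would require x_n proportional to (lambda/146)^(-n), which is not in l^2. So every |lambda| < 146 lies in the residual spectrum. The boundary |lambda| = 146 is in the approximate point spectrum (the spectrum is closed). Hence sigma(S) is the closed disk of radius 146.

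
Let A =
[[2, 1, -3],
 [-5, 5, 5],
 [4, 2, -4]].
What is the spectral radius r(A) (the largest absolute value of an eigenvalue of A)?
r(A) ≈ 5.7929

The eigenvalues of A are the roots of its characteristic polynomial. With M = A (coefficients from the trace, the sum of principal 2x2 minors, and det A):
  p(λ) = det(λ I - M) = λ^3 - 3λ^2 - 11λ - 30.
No integer candidate from the rational root theorem (±divisors of 30) is a root, so the roots are irrational. The cubic discriminant is Δ = -38947 < 0, so there is one real root and a complex-conjugate pair. p(5) = -35 and p(6) = 12 have opposite signs, so a root lies in (5, 6); Newton's method refines it to λ ≈ 5.7929. Dividing out (λ - (5.7929)) leaves approximately λ^2 + 2.7929λ + 5.1788. For λ^2 + 2.7929λ + 5.1788 the discriminant is -12.915. It is negative, so the remaining roots are the complex-conjugate pair λ ≈ -1.3964 ± 1.7969i. Their product equals the constant term, so |λ|^2 ≈ 5.1788 and |λ| ≈ 2.2757.
Thus the eigenvalues (to 4 decimals) are 5.7929 (modulus 5.7929); -1.3964 ± 1.7969i (modulus 2.2757). The spectral radius is the largest modulus: r(A) ≈ 5.7929. (Cross-check: r(A) ≤ ||A||_2 ≈ 10.0258; equality holds whenever A is normal, though it can also hold for some non-normal A.)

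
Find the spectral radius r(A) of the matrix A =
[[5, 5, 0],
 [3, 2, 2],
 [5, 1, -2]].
r(A) ≈ 8.2702

The eigenvalues of A are the roots of its characteristic polynomial. With M = A (coefficients from the trace, the sum of principal 2x2 minors, and det A):
  p(λ) = det(λ I - M) = λ^3 - 5λ^2 - 21λ - 50.
No integer candidate from the rational root theorem (±divisors of 50) is a root, so the roots are irrational. The cubic discriminant is Δ = -138931 < 0, so there is one real root and a complex-conjugate pair. p(8) = -26 and p(9) = 85 have opposite signs, so a root lies in (8, 9); Newton's method refines it to λ ≈ 8.2702. Dividing out (λ - (8.2702)) leaves approximately λ^2 + 3.2702λ + 6.0458. For λ^2 + 3.2702λ + 6.0458 the discriminant is -13.4885. It is negative, so the remaining roots are the complex-conjugate pair λ ≈ -1.6351 ± 1.8363i. Their product equals the constant term, so |λ|^2 ≈ 6.0458 and |λ| ≈ 2.4588.
Thus the eigenvalues (to 4 decimals) are 8.2702 (modulus 8.2702); -1.6351 ± 1.8363i (modulus 2.4588). The spectral radius is the largest modulus: r(A) ≈ 8.2702. (Cross-check: r(A) ≤ ||A||_2 ≈ 9.131; equality holds whenever A is normal, though it can also hold for some non-normal A.)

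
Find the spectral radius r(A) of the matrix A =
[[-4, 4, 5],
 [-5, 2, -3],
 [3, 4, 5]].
r(A) ≈ 5.8016

The eigenvalues of A are the roots of its characteristic polynomial. With M = A (coefficients from the trace, the sum of principal 2x2 minors, and det A):
  p(λ) = det(λ I - M) = λ^3 - 3λ^2 - λ + 154.
No integer candidate from the rational root theorem (±divisors of 154) is a root, so the roots are irrational. The cubic discriminant is Δ = -615371 < 0, so there is one real root and a complex-conjugate pair. p(-5) = -41 and p(-4) = 46 have opposite signs, so a root lies in (-5, -4); Newton's method refines it to λ ≈ -4.5753. Dividing out (λ - (-4.5753)) leaves approximately λ^2 - 7.5753λ + 33.6591. For λ^2 - 7.5753λ + 33.6591 the discriminant is -77.2514. It is negative, so the remaining roots are the complex-conjugate pair λ ≈ 3.7876 ± 4.3946i. Their product equals the constant term, so |λ|^2 ≈ 33.6591 and |λ| ≈ 5.8016.
Thus the eigenvalues (to 4 decimals) are -4.5753 (modulus 4.5753); 3.7876 ± 4.3946i (modulus 5.8016). The spectral radius is the largest modulus: r(A) ≈ 5.8016. (Cross-check: r(A) ≤ ||A||_2 ≈ 9.1319; equality holds whenever A is normal, though it can also hold for some non-normal A.)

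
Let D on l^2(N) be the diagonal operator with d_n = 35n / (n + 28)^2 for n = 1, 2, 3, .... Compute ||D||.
||D|| = 5/16 (attained at n = 28)

For D diagonal, ||D|| = sup_n |d_n|. Treat f(x) = 35x / (x + 28)^2 for real x > 0. By the quotient rule, f'(x) = 35(28 - x)/(x + 28)^3, which is positive for x < 28 and negative for x > 28. So f has a unique maximum at x = 28, and since 28 is a positive integer, the supremum over n ≥ 1 is attained at n = 28: d_28 = 35·28/(28 + 28)^2 = 35·28/3136 = 5/16. Hence ||D|| = 5/16.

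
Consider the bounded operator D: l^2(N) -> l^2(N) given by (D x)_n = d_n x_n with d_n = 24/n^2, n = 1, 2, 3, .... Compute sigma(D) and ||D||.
sigma(D) = {24/n^2 : n ≥ 1} ∪ {0}; ||D|| = 24

A bounded diagonal operator on l^2 with diagonal entries d_n has spectrum equal to the closure of {d_n : n ≥ 1}: every d_n is an eigenvalue (with eigenvector e_n), so {d_n} ⊂ sigma(D); the spectrum is closed, so its closure is too; and for lambda not in the closure, (D - lambda I) has bounded inverse (the diagonal entries 1/(d_n - lambda) are bounded). For our sequence d_n = 24/n^2, n = 1, 2, 3, ...:
  - {d_n} = {24/n^2 : n ≥ 1}; the only limit point is 0
  - closure = {24/n^2 : n ≥ 1} ∪ {0}
For the norm: a diagonal operator has ||D|| = sup_n |d_n|. Here d_n = 24/n^2 is positive and decreasing, so sup_n |d_n| = d_1 = 24. So ||D|| = 24.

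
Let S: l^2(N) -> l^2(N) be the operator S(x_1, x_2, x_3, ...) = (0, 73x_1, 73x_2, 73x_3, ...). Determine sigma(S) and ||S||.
sigma(S) = closed disk {z in C : |z| ≤ 73}; ||S|| = 73

Note S = 73·U where U is the unit right shift (U x)_k = x_{k-1} (with x_0 := 0); so ||S|| = 73||U|| and sigma(S) = 73·sigma(U). ||S x||^2 = sum_{k≥1} |73x_k|^2 = 5329||x||^2, so ||S|| = 73 and sigma(S) ⊂ {|z| ≤ 73}. For any |lambda| < 73, the equation (S - lambda I) x = 0 forces x_1 = 0, then 73x_k = lambda x_{k+1} ⇒ x = 0, so S has no eigenvalues. But (S - lambda I) is not surjective for |lambda| < 73: solving (S - lambda I) x = e_1 would require x_n proportional to (lambda/73)^(-n), which is not in l^2. So every |lambda| < 73 lies in the residual spectrum. The boundary |lambda| = 73 is in the approximate point spectrum (the spectrum is closed). Hence sigma(S) is the closed disk of radius 73.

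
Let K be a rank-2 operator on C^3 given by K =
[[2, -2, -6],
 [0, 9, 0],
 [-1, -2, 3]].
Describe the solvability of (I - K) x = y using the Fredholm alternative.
(I - K) is invertible (det(I - K) = 32 ≠ 0), so for every y in C^3 the equation (I - K) x = y has a unique solution.

K has rank 2 and factors as K = U V^T = u1 v1^T + u2 v2^T with u1 = (0, 3, -1), v1 = (1, 2, -3), u2 = (-2, 3, 0), v2 = (-1, 1, 3) (multiplying out reproduces the displayed K). The nonzero eigenvalues of U V^T coincide with those of the 2 x 2 matrix G = V^T U = [[v1·u1, v1·u2], [v2·u1, v2·u2]] = [[9, 4], [0, 5]], and by the Sylvester determinant identity det(I_3 - U V^T) = det(I_2 - V^T U) = det([[-8, -4], [0, -4]]) = (-8)(-4) - (-4)(0) = 32. (Direct check: I - K =
[[-1, 2, 6],
 [0, -8, 0],
 [1, 2, -2]]
has determinant 32.) The finite-dimensional Fredholm alternative says: either (I - K) is invertible, or ker(I - K) ≠ {0} and then range(I - K) = ker((I - K)^*)^⊥, with dim ker(I - K) = dim ker((I - K)^*). Since det(I - K) ≠ 0, 1 is not an eigenvalue of K and ker(I - K) = {0}, so we are in the first case: for every y there is a unique x = (I - K)^(-1) y. (Explicitly, by the Woodbury identity, (I - U V^T)^(-1) = I + U (I_2 - G)^(-1) V^T.)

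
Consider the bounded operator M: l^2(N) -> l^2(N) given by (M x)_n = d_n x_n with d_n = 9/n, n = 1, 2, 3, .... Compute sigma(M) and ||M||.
sigma(M) = {9/n : n ≥ 1} ∪ {0}; ||M|| = 9

A bounded diagonal operator on l^2 with diagonal entries d_n has spectrum equal to the closure of {d_n : n ≥ 1}: every d_n is an eigenvalue (with eigenvector e_n), so {d_n} ⊂ sigma(M); the spectrum is closed, so its closure is too; and for lambda not in the closure, (M - lambda I) has bounded inverse (the diagonal entries 1/(d_n - lambda) are bounded). For our sequence d_n = 9/n, n = 1, 2, 3, ...:
  - {d_n} = {9/n : n ≥ 1}; the only limit point is 0
  - closure = {9/n : n ≥ 1} ∪ {0}
For the norm: a diagonal operator has ||M|| = sup_n |d_n|. Here d_n = 9/n is positive and decreasing, so sup_n |d_n| = d_1 = 9. So ||M|| = 9.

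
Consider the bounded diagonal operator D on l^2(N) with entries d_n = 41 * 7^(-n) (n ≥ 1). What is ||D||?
||D|| = 41/7 (attained at n = 1)

For D diagonal, ||D|| = sup_n |d_n|. The sequence d_n = 41 * 7^(-n) is positive and strictly decreasing (ratio 7^(-1) < 1), so the supremum is d_1 = 41/7. Hence ||D|| = 41/7.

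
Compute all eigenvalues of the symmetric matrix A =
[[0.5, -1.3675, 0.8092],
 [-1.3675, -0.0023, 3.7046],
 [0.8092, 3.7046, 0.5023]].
sigma(A) ≈ {-4, 1, 4}

A is real symmetric, so its spectrum consists of real eigenvalues. Expanding the characteristic polynomial of the displayed matrix gives
  det(λ I - A) = p(λ) = λ^3 + (-1)λ^2 + (-16)λ + (16).
Solving p(λ) = 0 yields eigenvalues ≈ -4, 1, 4. (A is shown rounded to 4 decimals, so these recover the underlying integer eigenvalues to within that precision.)
Verification: the trace of A = 1 equals the sum of eigenvalues 1, and det(A) ≈ -15.9993 matches the eigenvalue product -16.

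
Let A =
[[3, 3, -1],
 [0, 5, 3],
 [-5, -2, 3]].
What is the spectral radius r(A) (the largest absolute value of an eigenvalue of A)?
r(A) ≈ 6.4705

The eigenvalues of A are the roots of its characteristic polynomial. With M = A (coefficients from the trace, the sum of principal 2x2 minors, and det A):
  p(λ) = det(λ I - M) = λ^3 - 11λ^2 + 40λ + 7.
No integer candidate from the rational root theorem (±divisors of 7) is a root, so the roots are irrational. The cubic discriminant is Δ = -81895 < 0, so there is one real root and a complex-conjugate pair. p(-1) = -45 and p(0) = 7 have opposite signs, so a root lies in (-1, 0); Newton's method refines it to λ ≈ -0.1672. Dividing out (λ - (-0.1672)) leaves approximately λ^2 - 11.1672λ + 41.8671. For λ^2 - 11.1672λ + 41.8671 the discriminant is -42.7622. It is negative, so the remaining roots are the complex-conjugate pair λ ≈ 5.5836 ± 3.2696i. Their product equals the constant term, so |λ|^2 ≈ 41.8671 and |λ| ≈ 6.4705.
Thus the eigenvalues (to 4 decimals) are -0.1672 (modulus 0.1672); 5.5836 ± 3.2696i (modulus 6.4705). The spectral radius is the largest modulus: r(A) ≈ 6.4705. (Cross-check: r(A) ≤ ||A||_2 ≈ 7.5494; equality holds whenever A is normal, though it can also hold for some non-normal A.)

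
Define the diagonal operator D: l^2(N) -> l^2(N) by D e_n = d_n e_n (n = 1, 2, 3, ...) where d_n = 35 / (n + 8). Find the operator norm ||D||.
||D|| = 35/9 (attained at n = 1)

For D diagonal, ||D|| = sup_n |d_n| = sup_n 35/(n + 8). This is positive and strictly decreasing in n, so the supremum is attained at n = 1: d_1 = 35/(1 + 8) = 35/9. Hence ||D|| = 35/9.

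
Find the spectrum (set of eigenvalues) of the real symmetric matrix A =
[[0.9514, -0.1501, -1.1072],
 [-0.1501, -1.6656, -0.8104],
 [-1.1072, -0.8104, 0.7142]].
sigma(A) ≈ {-2, 0, 2}

A is real symmetric, so its spectrum consists of real eigenvalues. Expanding the characteristic polynomial of the displayed matrix gives
  det(λ I - A) = p(λ) = λ^3 + (0)λ^2 + (-4)λ + (0).
Solving p(λ) = 0 yields eigenvalues ≈ -2, 0, 2. (A is shown rounded to 4 decimals, so these recover the underlying integer eigenvalues to within that precision.)
Verification: the trace of A = 0 equals the sum of eigenvalues 0, and det(A) ≈ -0.0002 matches the eigenvalue product 0.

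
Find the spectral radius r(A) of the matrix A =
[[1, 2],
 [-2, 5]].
r(A) = 3

The eigenvalues of A are the roots of its characteristic polynomial. With M = A (coefficients from the trace and determinant):
  p(λ) = det(λ I - M) = λ^2 - 6λ + 9.
For λ^2 - 6λ + 9 the discriminant is 0. It is a perfect square (0^2), so the roots are rational: λ = (6 ± 0)/2 = 3, 3.
Thus the eigenvalues (to 4 decimals) are 3 (modulus 3). The spectral radius is the largest modulus: r(A) = 3. (Cross-check: r(A) ≤ ||A||_2 ≈ 5.6056; equality holds whenever A is normal, though it can also hold for some non-normal A.)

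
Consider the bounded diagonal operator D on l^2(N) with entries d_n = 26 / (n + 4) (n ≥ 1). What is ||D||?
||D|| = 26/5 (attained at n = 1)

For D diagonal, ||D|| = sup_n |d_n| = sup_n 26/(n + 4). This is positive and strictly decreasing in n, so the supremum is attained at n = 1: d_1 = 26/(1 + 4) = 26/5. Hence ||D|| = 26/5.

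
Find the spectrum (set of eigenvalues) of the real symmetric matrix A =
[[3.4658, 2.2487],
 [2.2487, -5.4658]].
sigma(A) ≈ {-6, 4}

A is real symmetric, so its spectrum consists of real eigenvalues. Expanding the characteristic polynomial of the displayed matrix gives
  det(λ I - A) = p(λ) = λ^2 + (2)λ + (-24).
Solving p(λ) = 0 yields eigenvalues ≈ -6, 4. (A is shown rounded to 4 decimals, so these recover the underlying integer eigenvalues to within that precision.)
Verification: the trace of A = -2 equals the sum of eigenvalues -2, and det(A) ≈ -24.0000 matches the eigenvalue product -24.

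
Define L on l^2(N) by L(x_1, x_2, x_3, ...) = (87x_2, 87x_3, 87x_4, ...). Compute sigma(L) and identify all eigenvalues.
sigma(L) = closed disk {z in C : |z| ≤ 87}; sigma_p(L) = open disk {z in C : |z| < 87}

Note L = 87·V where V is the unit left shift (V x)_k = x_{k+1}; so sigma(L) = 87·sigma(V) and ||L|| = 87||V||. ||L x||^2 = 7569sum_{k≥2} |x_k|^2 ≤ 7569||x||^2, with equality on {x : x_1 = 0}, so ||L|| = 87. For any lambda with |lambda| < 87, set r = lambda/87 (|r| < 1); the vector x = (1, r, r^2, ...) is in l^2 and satisfies L x = 87(r, r^2, ...) = lambda x, so lambda is an eigenvalue. On the boundary |lambda| = 87 the geometric series diverges, so no l^2 eigenvector exists, but these lambda lie in the approximate point spectrum. Hence sigma(L) is the closed disk of radius 87 and sigma_p(L) is the open disk.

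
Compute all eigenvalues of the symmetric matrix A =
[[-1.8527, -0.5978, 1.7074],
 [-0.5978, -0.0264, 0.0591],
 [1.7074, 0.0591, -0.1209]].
sigma(A) ≈ {-3, 0, 1}

A is real symmetric, so its spectrum consists of real eigenvalues. Expanding the characteristic polynomial of the displayed matrix gives
  det(λ I - A) = p(λ) = λ^3 + (2)λ^2 + (-3)λ + (0).
Solving p(λ) = 0 yields eigenvalues ≈ -3, 0, 1. (A is shown rounded to 4 decimals, so these recover the underlying integer eigenvalues to within that precision.)
Verification: the trace of A = -2 equals the sum of eigenvalues -2, and det(A) ≈ 0.0001 matches the eigenvalue product 0.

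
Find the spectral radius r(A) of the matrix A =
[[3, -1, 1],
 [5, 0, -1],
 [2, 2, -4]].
r(A) = (3 + sqrt(13))/2 ≈ 3.3028

The eigenvalues of A are the roots of its characteristic polynomial. With M = A (coefficients from the trace, the sum of principal 2x2 minors, and det A):
  p(λ) = det(λ I - M) = λ^3 + λ^2 - 7λ + 2.
By the rational root theorem any rational root is an integer divisor of 2. Testing λ = 2: p(2) = 8 + 4 - 14 + 2 = 0, so λ = 2 is a root. Dividing out (λ - 2) leaves p(λ) = (λ - 2)(λ^2 + 3λ - 1). For λ^2 + 3λ - 1 the discriminant is 13. It is nonnegative but not a perfect square, so the roots are real and irrational: λ = (-3 ± sqrt(13))/2 ≈ 0.3028, -3.3028.
Thus the eigenvalues (to 4 decimals) are 0.3028 (modulus 0.3028); -3.3028 (modulus 3.3028); 2 (modulus 2). The spectral radius is the largest modulus: r(A) = (3 + sqrt(13))/2 ≈ 3.3028. (Cross-check: r(A) ≤ ||A||_2 ≈ 6.533; equality holds whenever A is normal, though it can also hold for some non-normal A.)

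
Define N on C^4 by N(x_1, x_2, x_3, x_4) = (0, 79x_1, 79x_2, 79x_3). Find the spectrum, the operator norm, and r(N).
sigma(N) = {0}; ||N|| = 79; r(N) = 0. (N is nilpotent with N^4 = 0.)

On C^4, N is a strictly lower-triangular matrix with 79 on the subdiagonal and zeros elsewhere, so its characteristic polynomial is lambda^4 and every eigenvalue is 0: sigma(N) = {0}. For the operator norm, N e_i = 79e_{i+1} for i = 1, ..., 3 and N e_4 = 0, so the singular values of N are 79 (with multiplicity 3) and 0; hence ||N|| = 79. The spectral radius r(N) = max|lambda| = 0. Note ||N|| > r(N) — characteristic of non-normal nilpotent operators. Indeed N^4 = 0.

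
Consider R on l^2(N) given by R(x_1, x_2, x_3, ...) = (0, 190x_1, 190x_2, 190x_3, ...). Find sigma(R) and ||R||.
sigma(R) = closed disk {z in C : |z| ≤ 190}; ||R|| = 190

Note R = 190·U where U is the unit right shift (U x)_k = x_{k-1} (with x_0 := 0); so ||R|| = 190||U|| and sigma(R) = 190·sigma(U). ||R x||^2 = sum_{k≥1} |190x_k|^2 = 36100||x||^2, so ||R|| = 190 and sigma(R) ⊂ {|z| ≤ 190}. For any |lambda| < 190, the equation (R - lambda I) x = 0 forces x_1 = 0, then 190x_k = lambda x_{k+1} ⇒ x = 0, so R has no eigenvalues. But (R - lambda I) is not surjective for |lambda| < 190: solving (R - lambda I) x = e_1 would require x_n proportional to (lambda/190)^(-n), which is not in l^2. So every |lambda| < 190 lies in the residual spectrum. The boundary |lambda| = 190 is in the approximate point spectrum (the spectrum is closed). Hence sigma(R) is the closed disk of radius 190.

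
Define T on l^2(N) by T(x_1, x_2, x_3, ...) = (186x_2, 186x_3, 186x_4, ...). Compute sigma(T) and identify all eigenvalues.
sigma(T) = closed disk {z in C : |z| ≤ 186}; sigma_p(T) = open disk {z in C : |z| < 186}

Note T = 186·V where V is the unit left shift (V x)_k = x_{k+1}; so sigma(T) = 186·sigma(V) and ||T|| = 186||V||. ||T x||^2 = 34596sum_{k≥2} |x_k|^2 ≤ 34596||x||^2, with equality on {x : x_1 = 0}, so ||T|| = 186. For any lambda with |lambda| < 186, set r = lambda/186 (|r| < 1); the vector x = (1, r, r^2, ...) is in l^2 and satisfies T x = 186(r, r^2, ...) = lambda x, so lambda is an eigenvalue. On the boundary |lambda| = 186 the geometric series diverges, so no l^2 eigenvector exists, but these lambda lie in the approximate point spectrum. Hence sigma(T) is the closed disk of radius 186 and sigma_p(T) is the open disk.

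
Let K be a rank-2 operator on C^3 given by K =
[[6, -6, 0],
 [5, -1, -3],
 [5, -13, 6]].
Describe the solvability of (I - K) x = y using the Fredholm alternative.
(I - K) is invertible (det(I - K) = 5 ≠ 0), so for every y in C^3 the equation (I - K) x = y has a unique solution.

K has rank 2 and factors as K = U V^T = u1 v1^T + u2 v2^T with u1 = (2, 1, 3), v1 = (3, -3, 0), u2 = (0, 1, -2), v2 = (2, 2, -3) (multiplying out reproduces the displayed K). The nonzero eigenvalues of U V^T coincide with those of the 2 x 2 matrix G = V^T U = [[v1·u1, v1·u2], [v2·u1, v2·u2]] = [[3, -3], [-3, 8]], and by the Sylvester determinant identity det(I_3 - U V^T) = det(I_2 - V^T U) = det([[-2, 3], [3, -7]]) = (-2)(-7) - (3)(3) = 5. (Direct check: I - K =
[[-5, 6, 0],
 [-5, 2, 3],
 [-5, 13, -5]]
has determinant 5.) The finite-dimensional Fredholm alternative says: either (I - K) is invertible, or ker(I - K) ≠ {0} and then range(I - K) = ker((I - K)^*)^⊥, with dim ker(I - K) = dim ker((I - K)^*). Since det(I - K) ≠ 0, 1 is not an eigenvalue of K and ker(I - K) = {0}, so we are in the first case: for every y there is a unique x = (I - K)^(-1) y. (Explicitly, by the Woodbury identity, (I - U V^T)^(-1) = I + U (I_2 - G)^(-1) V^T.)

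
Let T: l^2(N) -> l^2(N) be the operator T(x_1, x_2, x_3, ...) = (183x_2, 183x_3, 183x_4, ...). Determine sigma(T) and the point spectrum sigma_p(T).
sigma(T) = closed disk {z in C : |z| ≤ 183}; sigma_p(T) = open disk {z in C : |z| < 183}

Note T = 183·V where V is the unit left shift (V x)_k = x_{k+1}; so sigma(T) = 183·sigma(V) and ||T|| = 183||V||. ||T x||^2 = 33489sum_{k≥2} |x_k|^2 ≤ 33489||x||^2, with equality on {x : x_1 = 0}, so ||T|| = 183. For any lambda with |lambda| < 183, set r = lambda/183 (|r| < 1); the vector x = (1, r, r^2, ...) is in l^2 and satisfies T x = 183(r, r^2, ...) = lambda x, so lambda is an eigenvalue. On the boundary |lambda| = 183 the geometric series diverges, so no l^2 eigenvector exists, but these lambda lie in the approximate point spectrum. Hence sigma(T) is the closed disk of radius 183 and sigma_p(T) is the open disk.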